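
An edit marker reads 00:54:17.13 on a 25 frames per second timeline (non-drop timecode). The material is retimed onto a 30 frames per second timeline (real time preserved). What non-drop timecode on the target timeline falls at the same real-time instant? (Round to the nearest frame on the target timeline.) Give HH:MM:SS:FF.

Source frame index: (0×3600 + 54×60 + 17) × 25 + 13 = 81438.
Real time: 81438 / (25) = 81438/25 s.
Target frame: (81438/25) × (30) = 488628/5 ≈ 97725.600 → 97726.
At 30 labels/s: frame 97726 → 00:54:17:16.

00:54:17:16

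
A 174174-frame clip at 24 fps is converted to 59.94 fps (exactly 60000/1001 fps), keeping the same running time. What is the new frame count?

435000 frames

Target frames = source frames × (target rate / source rate) = 174174 × (60000/1001)/(24) = 174174 × 2500/1001 = 435000.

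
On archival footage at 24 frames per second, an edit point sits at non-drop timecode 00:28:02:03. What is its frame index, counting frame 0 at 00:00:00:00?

Total seconds to the label: (0 × 3600 + 28 × 60 + 2) = 1682.
Frame index = 1682 × 24 + 3 = 40371.

frame 40371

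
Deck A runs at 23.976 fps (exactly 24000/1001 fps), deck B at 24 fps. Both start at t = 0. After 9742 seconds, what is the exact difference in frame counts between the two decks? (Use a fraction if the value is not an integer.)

A emits 24000/1001 × 9742 = 233808000/1001 frames; B emits 24 × 9742 = 233808.
Difference = 233808/1001 frames (≈ 233.5744); B is ahead of A.

233808/1001 frames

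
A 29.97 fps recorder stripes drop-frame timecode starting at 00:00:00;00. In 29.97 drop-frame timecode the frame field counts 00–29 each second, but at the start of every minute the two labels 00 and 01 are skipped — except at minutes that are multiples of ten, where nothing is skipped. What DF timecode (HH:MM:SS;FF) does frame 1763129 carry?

Each 10-minute DF block holds 10 × 60 × 30 − 9 × 2 = 17982 frames. 1763129 ÷ 17982 → 98 full blocks, remainder 893.
Within the partial block the first minute is 1800 frames and each further minute 1798, so 0 further minute boundaries passed. Total skipped labels = 18 × 98 + 2 × 0 = 1764.
Non-drop label index = 1763129 + 1764 = 1764893; at 30 labels/s that is 16:20:29:23, i.e. DF 16:20:29;23.

16:20:29;23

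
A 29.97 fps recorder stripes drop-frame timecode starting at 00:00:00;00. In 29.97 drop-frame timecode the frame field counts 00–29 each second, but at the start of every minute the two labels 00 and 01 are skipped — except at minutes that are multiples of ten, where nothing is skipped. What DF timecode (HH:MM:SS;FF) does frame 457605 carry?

Each 10-minute DF block holds 10 × 60 × 30 − 9 × 2 = 17982 frames. 457605 ÷ 17982 → 25 full blocks, remainder 8055.
Within the partial block the first minute is 1800 frames and each further minute 1798, so 4 further minute boundaries passed. Total skipped labels = 18 × 25 + 2 × 4 = 458.
Non-drop label index = 457605 + 458 = 458063; at 30 labels/s that is 04:14:28:23, i.e. DF 04:14:28;23.

04:14:28;23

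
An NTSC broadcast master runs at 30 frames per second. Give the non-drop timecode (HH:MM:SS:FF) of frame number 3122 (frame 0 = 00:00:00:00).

3122 ÷ 30 = 104 full seconds, remainder 2 frames.
104 s = 0 h 1 min 44 s.
Timecode: 00:01:44:02.

00:01:44:02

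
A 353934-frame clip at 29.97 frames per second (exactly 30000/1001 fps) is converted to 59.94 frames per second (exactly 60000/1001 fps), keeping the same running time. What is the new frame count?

707868 frames

Target frames = source frames × (target rate / source rate) = 353934 × (60000/1001)/(30000/1001) = 353934 × 2 = 707868.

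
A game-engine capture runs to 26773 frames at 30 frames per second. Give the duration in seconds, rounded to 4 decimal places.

892.4333 seconds

Running time = 26773 × 1/30 = 26773/30 s ≈ 892.4333 s.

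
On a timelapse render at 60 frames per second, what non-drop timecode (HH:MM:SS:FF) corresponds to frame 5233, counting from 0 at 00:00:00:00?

5233 ÷ 60 = 87 full seconds, remainder 13 frames.
87 s = 0 h 1 min 27 s.
Timecode: 00:01:27:13.

00:01:27:13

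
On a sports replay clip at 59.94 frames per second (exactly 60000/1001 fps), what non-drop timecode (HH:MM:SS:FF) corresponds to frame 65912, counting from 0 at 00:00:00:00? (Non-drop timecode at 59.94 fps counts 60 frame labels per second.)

00:18:18:32

65912 ÷ 60 = 1098 full seconds, remainder 32 frames.
1098 s = 0 h 18 min 18 s.
Timecode: 00:18:18:32.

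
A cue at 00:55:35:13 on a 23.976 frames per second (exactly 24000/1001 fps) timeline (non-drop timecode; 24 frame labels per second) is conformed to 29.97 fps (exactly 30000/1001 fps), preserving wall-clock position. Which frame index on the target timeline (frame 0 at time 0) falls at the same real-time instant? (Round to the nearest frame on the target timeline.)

Source frame index: (0×3600 + 55×60 + 35) × 24 + 13 = 80053.
Real time: 80053 / (24000/1001) = 80133053/24000 s.
Target frame: (80133053/24000) × (30000/1001) = 400265/4 ≈ 100066.250 → 100066.

frame 100066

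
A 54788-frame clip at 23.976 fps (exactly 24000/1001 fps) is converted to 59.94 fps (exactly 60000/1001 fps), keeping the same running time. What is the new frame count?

Target frames = source frames × (target rate / source rate) = 54788 × (60000/1001)/(24000/1001) = 54788 × 5/2 = 136970.

136970 frames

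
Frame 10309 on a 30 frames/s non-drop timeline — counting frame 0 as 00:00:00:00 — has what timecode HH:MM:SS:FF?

00:05:43:19

10309 ÷ 30 = 343 full seconds, remainder 19 frames.
343 s = 0 h 5 min 43 s.
Timecode: 00:05:43:19.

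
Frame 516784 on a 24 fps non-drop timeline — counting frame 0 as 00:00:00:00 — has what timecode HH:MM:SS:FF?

516784 ÷ 24 = 21532 full seconds, remainder 16 frames.
21532 s = 5 h 58 min 52 s.
Timecode: 05:58:52:16.

05:58:52:16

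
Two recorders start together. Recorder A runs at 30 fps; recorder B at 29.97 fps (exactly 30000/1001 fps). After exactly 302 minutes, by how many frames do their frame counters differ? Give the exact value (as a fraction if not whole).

302 min = 18120 s.
A emits 30 × 18120 = 543600 frames; B emits 30000/1001 × 18120 = 543600000/1001.
Difference = 543600/1001 frames (≈ 543.0569); B is behind A.

543600/1001 frames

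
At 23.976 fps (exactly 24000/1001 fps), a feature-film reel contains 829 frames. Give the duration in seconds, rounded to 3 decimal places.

34.576 seconds

Running time = 829 × 1001/24000 = 829829/24000 s ≈ 34.576 s.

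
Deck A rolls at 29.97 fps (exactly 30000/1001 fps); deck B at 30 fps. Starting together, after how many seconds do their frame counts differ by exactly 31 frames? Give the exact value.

The gap grows by |30 − 30000/1001| = 30/1001 frames per second.
Time for a 31-frame gap: 31 ÷ (30/1001) = 31031/30 s.

31031/30 seconds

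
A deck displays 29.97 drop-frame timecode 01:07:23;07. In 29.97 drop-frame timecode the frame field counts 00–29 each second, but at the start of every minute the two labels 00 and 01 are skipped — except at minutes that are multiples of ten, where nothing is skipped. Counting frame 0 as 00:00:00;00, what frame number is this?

As if non-drop at 30 labels/s: (1 × 3600 + 7 × 60 + 23) × 30 + 7 = 121297.
Minute boundaries passed: 67; those not divisible by 10: 67 − 6 = 61; dropped labels = 2 × 61 = 122.
Actual frame index = 121297 − 122 = 121175.

121175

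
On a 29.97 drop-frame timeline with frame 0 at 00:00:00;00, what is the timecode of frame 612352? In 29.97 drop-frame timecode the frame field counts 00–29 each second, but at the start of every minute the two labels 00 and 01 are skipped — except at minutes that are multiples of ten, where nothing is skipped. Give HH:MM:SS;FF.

05:40:32;04

Each 10-minute DF block holds 10 × 60 × 30 − 9 × 2 = 17982 frames. 612352 ÷ 17982 → 34 full blocks, remainder 964.
Within the partial block the first minute is 1800 frames and each further minute 1798, so 0 further minute boundaries passed. Total skipped labels = 18 × 34 + 2 × 0 = 612.
Non-drop label index = 612352 + 612 = 612964; at 30 labels/s that is 05:40:32:04, i.e. DF 05:40:32;04.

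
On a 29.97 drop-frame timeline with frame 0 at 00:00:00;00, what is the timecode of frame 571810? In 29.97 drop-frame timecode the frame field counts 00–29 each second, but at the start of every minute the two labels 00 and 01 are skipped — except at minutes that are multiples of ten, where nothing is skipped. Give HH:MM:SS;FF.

05:17:59;12

Ten DF minutes hold 17982 frames, so frame 571810 lies in block 31 (frames 557442–575423) with 14368 frames into that block.
The block's first minute is 1800 frames and the rest 1798 each; 14368 frames reaches minute 7, so 31 × 18 + 7 × 2 = 572 labels have been skipped so far.
Adding those back, label number 571810 + 572 = 572382 at 30 labels/s is 19079 s + 12 f = 5 h 17 min 59 s frame 12, i.e. 05:17:59;12.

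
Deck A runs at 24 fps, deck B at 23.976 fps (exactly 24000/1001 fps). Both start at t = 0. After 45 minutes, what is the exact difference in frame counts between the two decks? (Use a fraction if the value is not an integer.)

45 min = 2700 s.
A emits 24 × 2700 = 64800 frames; B emits 24000/1001 × 2700 = 64800000/1001.
Difference = 64800/1001 frames (≈ 64.7353); B is behind A.

64800/1001 frames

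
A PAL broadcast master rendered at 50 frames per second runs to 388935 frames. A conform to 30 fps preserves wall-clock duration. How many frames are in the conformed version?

Target frames = source frames × (target rate / source rate) = 388935 × (30)/(50) = 388935 × 3/5 = 233361.

233361 frames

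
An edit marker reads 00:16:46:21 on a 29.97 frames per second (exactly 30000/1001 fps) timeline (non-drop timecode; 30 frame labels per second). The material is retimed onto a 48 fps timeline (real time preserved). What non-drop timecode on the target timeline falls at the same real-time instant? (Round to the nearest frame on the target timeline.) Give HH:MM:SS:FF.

Source frame index: (0×3600 + 16×60 + 46) × 30 + 21 = 30201.
Real time: 30201 / (30000/1001) = 10077067/10000 s.
Target frame: (10077067/10000) × (48) = 30231201/625 ≈ 48369.922 → 48370.
At 48 labels/s: frame 48370 → 00:16:47:34.

00:16:47:34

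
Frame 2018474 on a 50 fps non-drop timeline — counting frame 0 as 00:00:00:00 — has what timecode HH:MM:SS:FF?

11:12:49:24

2018474 ÷ 50 = 40369 full seconds, remainder 24 frames.
40369 s = 11 h 12 min 49 s.
Timecode: 11:12:49:24.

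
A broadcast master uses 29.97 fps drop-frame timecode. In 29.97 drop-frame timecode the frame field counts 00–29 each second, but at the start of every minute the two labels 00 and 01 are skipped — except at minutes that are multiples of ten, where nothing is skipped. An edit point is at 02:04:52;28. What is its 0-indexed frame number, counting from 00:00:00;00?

As if non-drop at 30 labels/s: (2 × 3600 + 4 × 60 + 52) × 30 + 28 = 224788.
Minute boundaries passed: 124; those not divisible by 10: 124 − 12 = 112; dropped labels = 2 × 112 = 224.
Actual frame index = 224788 − 224 = 224564.

224564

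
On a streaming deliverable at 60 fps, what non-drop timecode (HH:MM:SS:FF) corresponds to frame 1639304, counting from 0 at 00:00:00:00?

1639304 ÷ 60 = 27321 full seconds, remainder 44 frames.
27321 s = 7 h 35 min 21 s.
Timecode: 07:35:21:44.

07:35:21:44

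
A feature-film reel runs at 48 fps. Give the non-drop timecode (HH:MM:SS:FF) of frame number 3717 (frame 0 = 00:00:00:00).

00:01:17:21

3717 ÷ 48 = 77 full seconds, remainder 21 frames.
77 s = 0 h 1 min 17 s.
Timecode: 00:01:17:21.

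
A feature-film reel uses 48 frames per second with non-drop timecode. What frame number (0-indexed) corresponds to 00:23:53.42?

frame 68826

Total seconds to the label: (0 × 3600 + 23 × 60 + 53) = 1433.
Frame index = 1433 × 48 + 42 = 68826.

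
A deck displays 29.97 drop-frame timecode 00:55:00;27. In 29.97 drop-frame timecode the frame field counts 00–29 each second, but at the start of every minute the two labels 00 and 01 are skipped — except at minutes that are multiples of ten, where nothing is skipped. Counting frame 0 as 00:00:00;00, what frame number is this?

98927

As if non-drop at 30 labels/s: (0 × 3600 + 55 × 60 + 0) × 30 + 27 = 99027.
Minute boundaries passed: 55; those not divisible by 10: 55 − 5 = 50; dropped labels = 2 × 50 = 100.
Actual frame index = 99027 − 100 = 98927.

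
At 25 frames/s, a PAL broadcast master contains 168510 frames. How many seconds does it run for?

6740.4 seconds

Running time = 168510 / (25) = 6740.4 s.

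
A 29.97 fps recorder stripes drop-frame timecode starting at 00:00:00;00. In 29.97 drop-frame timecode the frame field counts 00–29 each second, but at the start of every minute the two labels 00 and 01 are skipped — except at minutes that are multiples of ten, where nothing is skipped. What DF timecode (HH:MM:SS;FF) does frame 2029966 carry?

18:48:53;08

Each 10-minute DF block holds 10 × 60 × 30 − 9 × 2 = 17982 frames. 2029966 ÷ 17982 → 112 full blocks, remainder 15982.
Within the partial block the first minute is 1800 frames and each further minute 1798, so 8 further minute boundaries passed. Total skipped labels = 18 × 112 + 2 × 8 = 2032.
Non-drop label index = 2029966 + 2032 = 2031998; at 30 labels/s that is 18:48:53:08, i.e. DF 18:48:53;08.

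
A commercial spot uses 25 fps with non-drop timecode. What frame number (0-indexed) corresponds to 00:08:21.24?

Total seconds to the label: (0 × 3600 + 8 × 60 + 21) = 501.
Frame index = 501 × 25 + 24 = 12549.

12549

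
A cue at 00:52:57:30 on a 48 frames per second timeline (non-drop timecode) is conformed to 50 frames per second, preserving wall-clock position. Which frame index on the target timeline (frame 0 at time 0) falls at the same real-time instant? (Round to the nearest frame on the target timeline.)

Source frame index: (0×3600 + 52×60 + 57) × 48 + 30 = 152526.
Real time: 152526 / (48) = 25421/8 s.
Target frame: (25421/8) × (50) = 635525/4 ≈ 158881.250 → 158881.

frame 158881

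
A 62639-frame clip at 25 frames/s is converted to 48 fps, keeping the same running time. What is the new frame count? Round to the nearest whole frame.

120267 frames

Frames at target rate = 62639 × (48) / (25) = 3006672/25 ≈ 120266.880.
Nearest whole frame: 120267.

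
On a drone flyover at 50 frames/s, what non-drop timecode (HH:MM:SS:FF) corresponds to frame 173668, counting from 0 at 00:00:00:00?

00:57:53:18

173668 ÷ 50 = 3473 full seconds, remainder 18 frames.
3473 s = 0 h 57 min 53 s.
Timecode: 00:57:53:18.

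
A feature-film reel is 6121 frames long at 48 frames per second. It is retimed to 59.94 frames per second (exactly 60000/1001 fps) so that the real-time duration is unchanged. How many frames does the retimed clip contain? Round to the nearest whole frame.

7644 frames

Frames at target rate = 6121 × (60000/1001) / (48) = 7651250/1001 ≈ 7643.606.
Nearest whole frame: 7644.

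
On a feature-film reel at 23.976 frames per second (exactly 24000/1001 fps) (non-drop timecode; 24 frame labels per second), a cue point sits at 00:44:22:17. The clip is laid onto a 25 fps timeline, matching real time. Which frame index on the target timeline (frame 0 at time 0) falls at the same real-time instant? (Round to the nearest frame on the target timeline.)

Source frame index: (0×3600 + 44×60 + 22) × 24 + 17 = 63905.
Real time: 63905 / (24000/1001) = 12793781/4800 s.
Target frame: (12793781/4800) × (25) = 12793781/192 ≈ 66634.276 → 66634.

frame 66634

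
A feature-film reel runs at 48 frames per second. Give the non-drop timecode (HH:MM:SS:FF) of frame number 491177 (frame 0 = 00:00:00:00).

491177 ÷ 48 = 10232 full seconds, remainder 41 frames.
10232 s = 2 h 50 min 32 s.
Timecode: 02:50:32:41.

02:50:32:41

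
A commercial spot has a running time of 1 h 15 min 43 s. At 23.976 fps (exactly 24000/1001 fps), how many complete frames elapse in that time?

1 h 15 min 43 s = 4543 s.
Frames = 4543 × 24000/1001 = 1416000/13 ≈ 108923.0769.
Complete frames: 108923.

108923 frames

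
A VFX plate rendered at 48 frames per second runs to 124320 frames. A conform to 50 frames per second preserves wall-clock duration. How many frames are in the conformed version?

129500 frames

Target frames = source frames × (target rate / source rate) = 124320 × (50)/(48) = 124320 × 25/24 = 129500.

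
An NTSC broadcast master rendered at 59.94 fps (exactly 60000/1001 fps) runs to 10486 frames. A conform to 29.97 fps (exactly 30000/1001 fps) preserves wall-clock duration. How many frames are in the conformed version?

5243 frames

Target frames = source frames × (target rate / source rate) = 10486 × (30000/1001)/(60000/1001) = 10486 × 1/2 = 5243.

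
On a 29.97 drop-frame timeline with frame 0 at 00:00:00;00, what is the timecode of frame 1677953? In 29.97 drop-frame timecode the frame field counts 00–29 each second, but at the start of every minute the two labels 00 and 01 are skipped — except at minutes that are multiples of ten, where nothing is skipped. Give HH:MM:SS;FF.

Each 10-minute DF block holds 10 × 60 × 30 − 9 × 2 = 17982 frames. 1677953 ÷ 17982 → 93 full blocks, remainder 5627.
Within the partial block the first minute is 1800 frames and each further minute 1798, so 3 further minute boundaries passed. Total skipped labels = 18 × 93 + 2 × 3 = 1680.
Non-drop label index = 1677953 + 1680 = 1679633; at 30 labels/s that is 15:33:07:23, i.e. DF 15:33:07;23.

15:33:07;23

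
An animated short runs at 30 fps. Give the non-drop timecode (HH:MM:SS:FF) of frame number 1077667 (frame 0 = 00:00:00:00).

09:58:42:07

1077667 ÷ 30 = 35922 full seconds, remainder 7 frames.
35922 s = 9 h 58 min 42 s.
Timecode: 09:58:42:07.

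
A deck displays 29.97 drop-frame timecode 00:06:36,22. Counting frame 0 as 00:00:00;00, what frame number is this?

As if non-drop at 30 labels/s: (0 × 3600 + 6 × 60 + 36) × 30 + 22 = 11902.
Minute boundaries passed: 6; those not divisible by 10: 6 − 0 = 6; dropped labels = 2 × 6 = 12.
Actual frame index = 11902 − 12 = 11890.

11890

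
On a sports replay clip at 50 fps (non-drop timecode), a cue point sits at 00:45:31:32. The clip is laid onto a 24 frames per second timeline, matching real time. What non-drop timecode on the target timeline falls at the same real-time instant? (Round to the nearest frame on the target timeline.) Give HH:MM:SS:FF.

Source frame index: (0×3600 + 45×60 + 31) × 50 + 32 = 136582.
Real time: 136582 / (50) = 68291/25 s.
Target frame: (68291/25) × (24) = 1638984/25 ≈ 65559.360 → 65559.
At 24 labels/s: frame 65559 → 00:45:31:15.

00:45:31:15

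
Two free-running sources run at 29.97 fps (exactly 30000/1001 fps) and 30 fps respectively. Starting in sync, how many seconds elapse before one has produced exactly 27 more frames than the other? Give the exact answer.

The gap grows by |30 − 30000/1001| = 30/1001 frames per second.
Time for a 27-frame gap: 27 ÷ (30/1001) = 900.9 s.

900.9 seconds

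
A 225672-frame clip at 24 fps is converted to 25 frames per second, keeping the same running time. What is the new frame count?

Target frames = source frames × (target rate / source rate) = 225672 × (25)/(24) = 225672 × 25/24 = 235075.

235075 frames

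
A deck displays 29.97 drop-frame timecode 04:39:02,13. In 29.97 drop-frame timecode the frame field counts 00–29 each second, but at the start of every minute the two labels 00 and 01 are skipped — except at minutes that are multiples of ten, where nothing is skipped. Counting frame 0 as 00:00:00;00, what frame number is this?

As if non-drop at 30 labels/s: (4 × 3600 + 39 × 60 + 2) × 30 + 13 = 502273.
Minute boundaries passed: 279; those not divisible by 10: 279 − 27 = 252; dropped labels = 2 × 252 = 504.
Actual frame index = 502273 − 504 = 501769.

501769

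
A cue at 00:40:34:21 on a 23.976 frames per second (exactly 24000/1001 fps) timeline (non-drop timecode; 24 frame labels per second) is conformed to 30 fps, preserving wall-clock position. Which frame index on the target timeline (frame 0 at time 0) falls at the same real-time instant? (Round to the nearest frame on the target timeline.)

Source frame index: (0×3600 + 40×60 + 34) × 24 + 21 = 58437.
Real time: 58437 / (24000/1001) = 19498479/8000 s.
Target frame: (19498479/8000) × (30) = 58495437/800 ≈ 73119.296 → 73119.

frame 73119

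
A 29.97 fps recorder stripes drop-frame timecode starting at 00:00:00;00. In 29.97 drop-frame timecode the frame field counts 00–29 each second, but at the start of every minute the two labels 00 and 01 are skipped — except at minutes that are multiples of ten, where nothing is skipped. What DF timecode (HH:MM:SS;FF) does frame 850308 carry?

07:52:51;28

Ten DF minutes hold 17982 frames, so frame 850308 lies in block 47 (frames 845154–863135) with 5154 frames into that block.
The block's first minute is 1800 frames and the rest 1798 each; 5154 frames reaches minute 2, so 47 × 18 + 2 × 2 = 850 labels have been skipped so far.
Adding those back, label number 850308 + 850 = 851158 at 30 labels/s is 28371 s + 28 f = 7 h 52 min 51 s frame 28, i.e. 07:52:51;28.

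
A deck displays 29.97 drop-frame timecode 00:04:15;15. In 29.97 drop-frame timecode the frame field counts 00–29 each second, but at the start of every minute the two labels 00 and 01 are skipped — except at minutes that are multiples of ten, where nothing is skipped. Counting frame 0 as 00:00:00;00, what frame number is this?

As if non-drop at 30 labels/s: (0 × 3600 + 4 × 60 + 15) × 30 + 15 = 7665.
Minute boundaries passed: 4; those not divisible by 10: 4 − 0 = 4; dropped labels = 2 × 4 = 8.
Actual frame index = 7665 − 8 = 7657.

7657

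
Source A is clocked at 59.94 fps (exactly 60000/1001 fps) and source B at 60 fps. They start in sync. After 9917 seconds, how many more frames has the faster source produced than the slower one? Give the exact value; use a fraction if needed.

A emits 60000/1001 × 9917 = 595020000/1001 frames; B emits 60 × 9917 = 595020.
Difference = 595020/1001 frames (≈ 594.4256); B is ahead of A.

595020/1001 frames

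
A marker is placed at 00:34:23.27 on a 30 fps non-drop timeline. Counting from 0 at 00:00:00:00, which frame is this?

frame 61917

Total seconds to the label: (0 × 3600 + 34 × 60 + 23) = 2063.
Frame index = 2063 × 30 + 27 = 61917.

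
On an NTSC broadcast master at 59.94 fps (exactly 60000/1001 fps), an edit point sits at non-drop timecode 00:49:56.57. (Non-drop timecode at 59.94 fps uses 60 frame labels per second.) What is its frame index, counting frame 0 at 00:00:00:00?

179817

Total seconds to the label: (0 × 3600 + 49 × 60 + 56) = 2996.
Frame index = 2996 × 60 + 57 = 179817.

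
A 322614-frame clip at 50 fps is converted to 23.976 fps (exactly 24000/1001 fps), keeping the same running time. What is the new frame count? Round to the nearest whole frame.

Frames at target rate = 322614 × (24000/1001) / (50) = 154854720/1001 ≈ 154700.020.
Nearest whole frame: 154700.

154700 frames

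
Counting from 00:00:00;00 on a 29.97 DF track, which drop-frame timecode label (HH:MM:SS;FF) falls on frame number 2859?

00:01:35;11

Each 10-minute DF block holds 10 × 60 × 30 − 9 × 2 = 17982 frames. 2859 ÷ 17982 → 0 full blocks, remainder 2859.
Within the partial block the first minute is 1800 frames and each further minute 1798, so 1 further minute boundary passed. Total skipped labels = 18 × 0 + 2 × 1 = 2.
Non-drop label index = 2859 + 2 = 2861; at 30 labels/s that is 00:01:35:11, i.e. DF 00:01:35;11.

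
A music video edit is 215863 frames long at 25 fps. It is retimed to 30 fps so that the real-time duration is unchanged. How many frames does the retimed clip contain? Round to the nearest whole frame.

259036 frames

Frames at target rate = 215863 × (30) / (25) = 1295178/5 ≈ 259035.600.
Nearest whole frame: 259036.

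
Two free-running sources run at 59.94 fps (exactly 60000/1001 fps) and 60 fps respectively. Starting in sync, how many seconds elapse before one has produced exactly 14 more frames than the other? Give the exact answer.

The gap grows by |60 − 60000/1001| = 60/1001 frames per second.
Time for a 14-frame gap: 14 ÷ (60/1001) = 7007/30 s.

7007/30 seconds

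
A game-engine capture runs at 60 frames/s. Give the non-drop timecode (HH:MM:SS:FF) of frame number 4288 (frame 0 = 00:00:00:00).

00:01:11:28

4288 ÷ 60 = 71 full seconds, remainder 28 frames.
71 s = 0 h 1 min 11 s.
Timecode: 00:01:11:28.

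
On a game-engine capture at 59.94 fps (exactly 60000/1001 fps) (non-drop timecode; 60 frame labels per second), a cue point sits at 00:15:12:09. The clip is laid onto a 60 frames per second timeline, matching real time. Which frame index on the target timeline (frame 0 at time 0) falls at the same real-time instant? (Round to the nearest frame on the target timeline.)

frame 54784

Source frame index: (0×3600 + 15×60 + 12) × 60 + 9 = 54729.
Real time: 54729 / (60000/1001) = 18261243/20000 s.
Target frame: (18261243/20000) × (60) = 54783729/1000 ≈ 54783.729 → 54784.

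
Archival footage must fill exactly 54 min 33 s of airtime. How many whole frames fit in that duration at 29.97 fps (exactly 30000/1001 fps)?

98091 frames

54 min 33 s = 3273 s.
Frames = 3273 × 30000/1001 = 98190000/1001 ≈ 98091.9081.
Complete frames: 98091.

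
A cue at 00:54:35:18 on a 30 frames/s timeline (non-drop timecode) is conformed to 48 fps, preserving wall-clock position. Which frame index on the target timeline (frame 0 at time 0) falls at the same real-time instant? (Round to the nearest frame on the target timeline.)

Source frame index: (0×3600 + 54×60 + 35) × 30 + 18 = 98268.
Real time: 98268 / (30) = 16378/5 s.
Target frame: (16378/5) × (48) = 786144/5 ≈ 157228.800 → 157229.

frame 157229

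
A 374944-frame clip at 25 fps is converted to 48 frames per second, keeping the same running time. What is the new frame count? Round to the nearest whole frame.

719892 frames

Frames at target rate = 374944 × (48) / (25) = 17997312/25 ≈ 719892.480.
Nearest whole frame: 719892.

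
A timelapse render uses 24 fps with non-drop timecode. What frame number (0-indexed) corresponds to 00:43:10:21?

62181

Total seconds to the label: (0 × 3600 + 43 × 60 + 10) = 2590.
Frame index = 2590 × 24 + 21 = 62181.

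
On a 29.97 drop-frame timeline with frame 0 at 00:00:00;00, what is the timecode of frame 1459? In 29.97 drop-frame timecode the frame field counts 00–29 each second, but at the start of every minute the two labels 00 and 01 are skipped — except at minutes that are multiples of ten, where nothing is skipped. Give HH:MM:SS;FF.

00:00:48;19

Ten DF minutes hold 17982 frames, so frame 1459 lies in block 0 (frames 0–17981) with 1459 frames into that block.
The block's first minute is 1800 frames and the rest 1798 each; 1459 frames reaches minute 0, so 0 × 18 + 0 × 2 = 0 labels have been skipped so far.
Adding those back, label number 1459 + 0 = 1459 at 30 labels/s is 48 s + 19 f = 0 h 0 min 48 s frame 19, i.e. 00:00:48;19.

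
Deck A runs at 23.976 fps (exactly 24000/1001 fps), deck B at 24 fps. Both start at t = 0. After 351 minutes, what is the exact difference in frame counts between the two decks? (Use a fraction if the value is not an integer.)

38880/77 frames

351 min = 21060 s.
A emits 24000/1001 × 21060 = 38880000/77 frames; B emits 24 × 21060 = 505440.
Difference = 38880/77 frames (≈ 504.9351); B is ahead of A.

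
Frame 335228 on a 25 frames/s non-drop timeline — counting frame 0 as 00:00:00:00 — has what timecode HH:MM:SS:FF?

03:43:29:03

335228 ÷ 25 = 13409 full seconds, remainder 3 frames.
13409 s = 3 h 43 min 29 s.
Timecode: 03:43:29:03.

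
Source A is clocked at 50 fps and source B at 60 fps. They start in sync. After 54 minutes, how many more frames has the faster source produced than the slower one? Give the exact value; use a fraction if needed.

54 min = 3240 s.
A emits 50 × 3240 = 162000 frames; B emits 60 × 3240 = 194400.
Difference = 32400 frames; B is ahead of A.

32400 frames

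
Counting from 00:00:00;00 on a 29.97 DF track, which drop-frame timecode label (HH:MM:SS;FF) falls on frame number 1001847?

09:17:08;11

Each 10-minute DF block holds 10 × 60 × 30 − 9 × 2 = 17982 frames. 1001847 ÷ 17982 → 55 full blocks, remainder 12837.
Within the partial block the first minute is 1800 frames and each further minute 1798, so 7 further minute boundaries passed. Total skipped labels = 18 × 55 + 2 × 7 = 1004.
Non-drop label index = 1001847 + 1004 = 1002851; at 30 labels/s that is 09:17:08:11, i.e. DF 09:17:08;11.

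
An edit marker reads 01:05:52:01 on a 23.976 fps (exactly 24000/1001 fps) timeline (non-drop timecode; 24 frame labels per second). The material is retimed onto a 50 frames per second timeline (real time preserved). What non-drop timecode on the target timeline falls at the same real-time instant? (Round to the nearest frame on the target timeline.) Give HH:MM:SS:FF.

Source frame index: (1×3600 + 5×60 + 52) × 24 + 1 = 94849.
Real time: 94849 / (24000/1001) = 94943849/24000 s.
Target frame: (94943849/24000) × (50) = 94943849/480 ≈ 197799.685 → 197800.
At 50 labels/s: frame 197800 → 01:05:56:00.

01:05:56:00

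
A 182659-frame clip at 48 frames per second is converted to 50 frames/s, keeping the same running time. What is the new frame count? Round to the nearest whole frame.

190270 frames

Frames at target rate = 182659 × (50) / (48) = 4566475/24 ≈ 190269.792.
Nearest whole frame: 190270.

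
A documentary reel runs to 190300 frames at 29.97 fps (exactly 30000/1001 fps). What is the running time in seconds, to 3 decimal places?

Running time = 190300 × 1001/30000 = 1904903/300 s ≈ 6349.677 s.

6349.677 seconds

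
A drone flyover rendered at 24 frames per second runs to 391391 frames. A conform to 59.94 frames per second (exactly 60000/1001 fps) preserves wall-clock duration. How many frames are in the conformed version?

Target frames = source frames × (target rate / source rate) = 391391 × (60000/1001)/(24) = 391391 × 2500/1001 = 977500.

977500 frames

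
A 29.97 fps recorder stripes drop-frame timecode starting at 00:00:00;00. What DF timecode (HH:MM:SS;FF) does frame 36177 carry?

Each 10-minute DF block holds 10 × 60 × 30 − 9 × 2 = 17982 frames. 36177 ÷ 17982 → 2 full blocks, remainder 213.
Within the partial block the first minute is 1800 frames and each further minute 1798, so 0 further minute boundaries passed. Total skipped labels = 18 × 2 + 2 × 0 = 36.
Non-drop label index = 36177 + 36 = 36213; at 30 labels/s that is 00:20:07:03, i.e. DF 00:20:07;03.

00:20:07;03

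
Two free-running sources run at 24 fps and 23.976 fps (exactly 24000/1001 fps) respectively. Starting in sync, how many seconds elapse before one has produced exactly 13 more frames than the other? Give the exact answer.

13013/24 seconds

The gap grows by |24000/1001 − 24| = 24/1001 frames per second.
Time for a 13-frame gap: 13 ÷ (24/1001) = 13013/24 s.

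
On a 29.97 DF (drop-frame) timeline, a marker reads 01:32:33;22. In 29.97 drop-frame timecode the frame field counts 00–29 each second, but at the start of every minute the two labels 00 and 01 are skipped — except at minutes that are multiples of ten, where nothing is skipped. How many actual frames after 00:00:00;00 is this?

Complete 10-minute blocks: 9, each 17982 frames → 161838.
Remaining 2 whole minutes in the current block: 1800 + 1 × 1798 = 3598 frames.
Within the current minute: 33 × 30 + 22 − 2 = 1010 (labels ;00/;01 skipped at this minute). Total = 161838 + 3598 + 1010 = 166446.

166446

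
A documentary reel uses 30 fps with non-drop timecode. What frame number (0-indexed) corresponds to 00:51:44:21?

Total seconds to the label: (0 × 3600 + 51 × 60 + 44) = 3104.
Frame index = 3104 × 30 + 21 = 93141.

93141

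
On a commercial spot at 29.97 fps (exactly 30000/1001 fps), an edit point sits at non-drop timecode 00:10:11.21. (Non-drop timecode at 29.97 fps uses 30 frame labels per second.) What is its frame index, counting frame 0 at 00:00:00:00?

Total seconds to the label: (0 × 3600 + 10 × 60 + 11) = 611.
Frame index = 611 × 30 + 21 = 18351.

frame 18351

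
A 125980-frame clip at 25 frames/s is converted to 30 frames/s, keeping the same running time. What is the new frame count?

151176 frames

Target frames = source frames × (target rate / source rate) = 125980 × (30)/(25) = 125980 × 6/5 = 151176.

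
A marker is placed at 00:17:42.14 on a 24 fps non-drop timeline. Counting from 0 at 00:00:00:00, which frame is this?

frame 25502

Total seconds to the label: (0 × 3600 + 17 × 60 + 42) = 1062.
Frame index = 1062 × 24 + 14 = 25502.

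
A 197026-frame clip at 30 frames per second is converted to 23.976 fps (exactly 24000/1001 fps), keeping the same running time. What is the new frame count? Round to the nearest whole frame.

Frames at target rate = 197026 × (24000/1001) / (30) = 157620800/1001 ≈ 157463.337.
Nearest whole frame: 157463.

157463 frames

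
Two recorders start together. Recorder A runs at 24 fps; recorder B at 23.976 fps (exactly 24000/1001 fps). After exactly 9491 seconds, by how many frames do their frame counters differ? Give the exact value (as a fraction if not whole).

A emits 24 × 9491 = 227784 frames; B emits 24000/1001 × 9491 = 227784000/1001.
Difference = 227784/1001 frames (≈ 227.5564); B is behind A.

227784/1001 frames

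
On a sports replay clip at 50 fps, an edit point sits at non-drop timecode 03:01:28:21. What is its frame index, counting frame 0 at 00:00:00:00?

Total seconds to the label: (3 × 3600 + 1 × 60 + 28) = 10888.
Frame index = 10888 × 50 + 21 = 544421.

frame 544421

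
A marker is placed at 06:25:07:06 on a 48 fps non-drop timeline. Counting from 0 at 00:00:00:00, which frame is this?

1109142

Total seconds to the label: (6 × 3600 + 25 × 60 + 7) = 23107.
Frame index = 23107 × 48 + 6 = 1109142.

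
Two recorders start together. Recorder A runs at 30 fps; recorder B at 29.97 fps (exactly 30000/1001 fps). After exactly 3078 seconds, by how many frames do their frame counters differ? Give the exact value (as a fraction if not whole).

92340/1001 frames

A emits 30 × 3078 = 92340 frames; B emits 30000/1001 × 3078 = 92340000/1001.
Difference = 92340/1001 frames (≈ 92.2478); B is behind A.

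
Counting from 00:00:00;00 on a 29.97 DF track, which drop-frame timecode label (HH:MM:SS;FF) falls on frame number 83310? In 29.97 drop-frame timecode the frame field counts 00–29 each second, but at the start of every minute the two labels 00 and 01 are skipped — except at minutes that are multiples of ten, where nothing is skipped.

Ten DF minutes hold 17982 frames, so frame 83310 lies in block 4 (frames 71928–89909) with 11382 frames into that block.
The block's first minute is 1800 frames and the rest 1798 each; 11382 frames reaches minute 6, so 4 × 18 + 6 × 2 = 84 labels have been skipped so far.
Adding those back, label number 83310 + 84 = 83394 at 30 labels/s is 2779 s + 24 f = 0 h 46 min 19 s frame 24, i.e. 00:46:19;24.

00:46:19;24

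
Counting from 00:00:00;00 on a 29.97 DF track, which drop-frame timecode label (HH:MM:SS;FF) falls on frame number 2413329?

22:22:04;25

Each 10-minute DF block holds 10 × 60 × 30 − 9 × 2 = 17982 frames. 2413329 ÷ 17982 → 134 full blocks, remainder 3741.
Within the partial block the first minute is 1800 frames and each further minute 1798, so 2 further minute boundaries passed. Total skipped labels = 18 × 134 + 2 × 2 = 2416.
Non-drop label index = 2413329 + 2416 = 2415745; at 30 labels/s that is 22:22:04:25, i.e. DF 22:22:04;25.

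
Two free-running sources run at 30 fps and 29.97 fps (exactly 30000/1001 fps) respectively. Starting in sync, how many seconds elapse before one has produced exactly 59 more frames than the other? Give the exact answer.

The gap grows by |30000/1001 − 30| = 30/1001 frames per second.
Time for a 59-frame gap: 59 ÷ (30/1001) = 59059/30 s.

59059/30 seconds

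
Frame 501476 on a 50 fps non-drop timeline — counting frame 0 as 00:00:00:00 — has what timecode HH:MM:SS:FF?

501476 ÷ 50 = 10029 full seconds, remainder 26 frames.
10029 s = 2 h 47 min 9 s.
Timecode: 02:47:09:26.

02:47:09:26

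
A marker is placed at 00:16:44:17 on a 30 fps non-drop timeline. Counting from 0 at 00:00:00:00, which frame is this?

Total seconds to the label: (0 × 3600 + 16 × 60 + 44) = 1004.
Frame index = 1004 × 30 + 17 = 30137.

frame 30137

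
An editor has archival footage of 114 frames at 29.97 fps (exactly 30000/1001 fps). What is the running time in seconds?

Running time = 114 / (30000/1001) = 3.8038 s.

3.8038 seconds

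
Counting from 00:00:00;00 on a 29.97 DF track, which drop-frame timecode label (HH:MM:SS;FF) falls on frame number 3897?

Ten DF minutes hold 17982 frames, so frame 3897 lies in block 0 (frames 0–17981) with 3897 frames into that block.
The block's first minute is 1800 frames and the rest 1798 each; 3897 frames reaches minute 2, so 0 × 18 + 2 × 2 = 4 labels have been skipped so far.
Adding those back, label number 3897 + 4 = 3901 at 30 labels/s is 130 s + 1 f = 0 h 2 min 10 s frame 1, i.e. 00:02:10;01.

00:02:10;01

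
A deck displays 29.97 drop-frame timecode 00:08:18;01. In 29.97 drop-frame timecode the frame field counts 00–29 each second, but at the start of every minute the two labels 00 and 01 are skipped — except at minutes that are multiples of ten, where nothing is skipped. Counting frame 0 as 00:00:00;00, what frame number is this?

14925

Complete 10-minute blocks: 0, each 17982 frames → 0.
Remaining 8 whole minutes in the current block: 1800 + 7 × 1798 = 14386 frames.
Within the current minute: 18 × 30 + 1 − 2 = 539 (labels ;00/;01 skipped at this minute). Total = 0 + 14386 + 539 = 14925.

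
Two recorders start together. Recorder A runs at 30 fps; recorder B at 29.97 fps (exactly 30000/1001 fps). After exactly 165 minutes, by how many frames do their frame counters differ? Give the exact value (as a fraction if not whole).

165 min = 9900 s.
A emits 30 × 9900 = 297000 frames; B emits 30000/1001 × 9900 = 27000000/91.
Difference = 27000/91 frames (≈ 296.7033); B is behind A.

27000/91 frames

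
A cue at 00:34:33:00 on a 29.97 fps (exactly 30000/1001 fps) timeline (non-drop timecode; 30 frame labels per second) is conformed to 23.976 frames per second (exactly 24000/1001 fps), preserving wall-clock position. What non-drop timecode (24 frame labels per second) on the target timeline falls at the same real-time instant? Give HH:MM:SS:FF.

00:34:33:00

Source frame index: (0×3600 + 34×60 + 33) × 30 + 0 = 62190.
Real time: 62190 / (30000/1001) = 2075073/1000 s.
Target frame: (2075073/1000) × (24000/1001) = 49752.
At 24 labels/s: frame 49752 → 00:34:33:00.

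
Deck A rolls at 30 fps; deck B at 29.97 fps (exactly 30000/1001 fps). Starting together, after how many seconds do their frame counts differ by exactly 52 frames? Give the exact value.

The gap grows by |30000/1001 − 30| = 30/1001 frames per second.
Time for a 52-frame gap: 52 ÷ (30/1001) = 26026/15 s.

26026/15 seconds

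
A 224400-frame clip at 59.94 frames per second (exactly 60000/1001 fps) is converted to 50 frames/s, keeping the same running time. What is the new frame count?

187187 frames

Target frames = source frames × (target rate / source rate) = 224400 × (50)/(60000/1001) = 224400 × 1001/1200 = 187187.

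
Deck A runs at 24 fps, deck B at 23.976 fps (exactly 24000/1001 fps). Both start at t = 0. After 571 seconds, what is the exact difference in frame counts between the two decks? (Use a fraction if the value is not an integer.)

13704/1001 frames

A emits 24 × 571 = 13704 frames; B emits 24000/1001 × 571 = 13704000/1001.
Difference = 13704/1001 frames (≈ 13.6903); B is behind A.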